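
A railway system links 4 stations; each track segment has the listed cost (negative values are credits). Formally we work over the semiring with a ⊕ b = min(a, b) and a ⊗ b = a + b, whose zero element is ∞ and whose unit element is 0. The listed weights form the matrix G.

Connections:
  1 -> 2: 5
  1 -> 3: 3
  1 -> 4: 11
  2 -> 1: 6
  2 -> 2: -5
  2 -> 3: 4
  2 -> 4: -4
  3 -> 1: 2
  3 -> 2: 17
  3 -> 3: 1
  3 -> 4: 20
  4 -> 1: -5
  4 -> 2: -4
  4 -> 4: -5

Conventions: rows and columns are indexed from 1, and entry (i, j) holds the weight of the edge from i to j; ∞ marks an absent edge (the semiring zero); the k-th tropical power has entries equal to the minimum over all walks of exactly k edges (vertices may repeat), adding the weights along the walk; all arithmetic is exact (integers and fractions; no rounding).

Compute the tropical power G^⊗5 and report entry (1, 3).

G^⊗2:
  [5, 0, 4, 1]
  [-9, -10, -1, -9]
  [3, 7, 2, 13]
  [-10, -9, -2, -10]
G^⊗3:
  [-4, -5, 4, -4]
  [-14, -15, -6, -14]
  [4, 2, 3, 3]
  [-15, -14, -7, -15]
G^⊗4:
  [-9, -10, -1, -9]
  [-19, -20, -11, -19]
  [-2, -3, 4, -2]
  [-20, -19, -12, -20]
G^⊗5:
  [-14, -15, -6, -14]
  [-24, -25, -16, -24]
  [-7, -8, 1, -7]
  [-25, -24, -17, -25]
Key observation: the optimum is the walk 1->2->2->2->2->3, with weight 5 + (-5) + (-5) + (-5) + 4 = -6.
Optimal value attained by: walk 1->2->2->2->2->3.
Answer: (G^⊗5)[1][3] = -6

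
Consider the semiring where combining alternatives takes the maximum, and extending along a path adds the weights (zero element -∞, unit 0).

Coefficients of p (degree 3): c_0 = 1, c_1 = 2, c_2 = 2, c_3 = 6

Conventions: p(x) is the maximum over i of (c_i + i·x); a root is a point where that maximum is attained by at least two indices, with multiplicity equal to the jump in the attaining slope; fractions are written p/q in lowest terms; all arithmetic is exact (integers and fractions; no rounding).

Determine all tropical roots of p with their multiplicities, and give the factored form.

hull edge (i=0, c=1) to (i=3, c=6): slope 5/3, span 3
Factored form: p(x) = 6 ⊗ (x ⊕ (-5/3)) ⊗ (x ⊕ (-5/3)) ⊗ (x ⊕ (-5/3))
Answer: roots = -5/3 (mult 3)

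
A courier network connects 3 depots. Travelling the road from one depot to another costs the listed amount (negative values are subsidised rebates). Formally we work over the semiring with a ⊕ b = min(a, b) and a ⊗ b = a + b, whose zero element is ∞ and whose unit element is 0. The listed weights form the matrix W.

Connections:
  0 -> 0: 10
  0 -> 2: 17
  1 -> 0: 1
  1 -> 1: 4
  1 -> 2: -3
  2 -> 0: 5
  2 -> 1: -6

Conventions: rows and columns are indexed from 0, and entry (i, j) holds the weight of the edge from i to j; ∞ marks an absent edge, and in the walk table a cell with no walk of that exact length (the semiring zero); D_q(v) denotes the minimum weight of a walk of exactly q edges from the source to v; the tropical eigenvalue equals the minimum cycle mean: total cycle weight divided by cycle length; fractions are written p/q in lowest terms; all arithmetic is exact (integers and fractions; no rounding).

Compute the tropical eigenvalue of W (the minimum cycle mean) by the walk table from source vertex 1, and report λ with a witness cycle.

q=0: [∞, 0, ∞]
q=1: [1, 4, -3]
q=2: [2, -9, 1]
q=3: [-8, -5, -12]
Optimal cycle mean attained by: cycle 1->2->1, total (-3) + (-6), length 2.
Answer: λ = -9/2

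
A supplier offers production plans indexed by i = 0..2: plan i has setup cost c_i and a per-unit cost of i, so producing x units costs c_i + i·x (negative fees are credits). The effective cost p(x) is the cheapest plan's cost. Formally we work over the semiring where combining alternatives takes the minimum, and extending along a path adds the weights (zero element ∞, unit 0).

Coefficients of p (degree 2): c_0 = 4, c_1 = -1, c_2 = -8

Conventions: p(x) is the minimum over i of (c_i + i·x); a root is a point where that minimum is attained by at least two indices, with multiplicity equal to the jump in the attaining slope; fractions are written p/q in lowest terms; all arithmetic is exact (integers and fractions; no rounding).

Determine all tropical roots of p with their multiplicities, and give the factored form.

hull edge (i=0, c=4) to (i=2, c=-8): slope -6, span 2
Factored form: p(x) = -8 ⊗ (x ⊕ 6) ⊗ (x ⊕ 6)
Answer: roots = 6 (mult 2)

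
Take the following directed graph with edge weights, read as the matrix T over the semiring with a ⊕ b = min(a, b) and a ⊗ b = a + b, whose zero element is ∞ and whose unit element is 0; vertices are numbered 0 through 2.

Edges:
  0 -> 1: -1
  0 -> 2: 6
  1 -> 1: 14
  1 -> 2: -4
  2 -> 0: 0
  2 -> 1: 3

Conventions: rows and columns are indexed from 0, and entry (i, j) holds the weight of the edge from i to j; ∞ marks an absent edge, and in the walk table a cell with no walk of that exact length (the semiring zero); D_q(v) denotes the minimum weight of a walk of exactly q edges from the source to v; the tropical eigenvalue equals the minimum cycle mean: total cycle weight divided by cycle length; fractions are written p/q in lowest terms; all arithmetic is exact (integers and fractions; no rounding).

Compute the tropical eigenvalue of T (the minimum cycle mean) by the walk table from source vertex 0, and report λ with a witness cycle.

q=0: [0, ∞, ∞]
q=1: [∞, -1, 6]
q=2: [6, 9, -5]
q=3: [-5, -2, 5]
Optimal cycle mean attained by: cycle 0->1->2->0, total (-1) + (-4) + 0, length 3.
Answer: λ = -5/3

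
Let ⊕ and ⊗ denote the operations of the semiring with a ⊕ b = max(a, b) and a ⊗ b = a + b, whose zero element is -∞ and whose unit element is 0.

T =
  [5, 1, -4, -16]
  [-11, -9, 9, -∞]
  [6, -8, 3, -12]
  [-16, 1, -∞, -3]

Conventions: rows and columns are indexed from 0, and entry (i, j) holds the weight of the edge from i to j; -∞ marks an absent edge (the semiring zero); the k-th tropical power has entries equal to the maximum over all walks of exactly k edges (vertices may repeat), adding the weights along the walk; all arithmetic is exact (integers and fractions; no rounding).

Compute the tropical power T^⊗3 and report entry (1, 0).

T^⊗2:
  [10, 6, 10, -11]
  [15, 1, 12, -3]
  [11, 7, 6, -9]
  [-10, -2, 10, -6]
T^⊗3:
  [16, 11, 15, -2]
  [20, 16, 15, 0]
  [16, 12, 16, -5]
  [16, 2, 13, -2]
Key observation: the optimum is the walk 1->2->0->0, with weight 9 + 6 + 5 = 20.
Optimal value attained by: walk 1->2->0->0.
Answer: (T^⊗3)[1][0] = 20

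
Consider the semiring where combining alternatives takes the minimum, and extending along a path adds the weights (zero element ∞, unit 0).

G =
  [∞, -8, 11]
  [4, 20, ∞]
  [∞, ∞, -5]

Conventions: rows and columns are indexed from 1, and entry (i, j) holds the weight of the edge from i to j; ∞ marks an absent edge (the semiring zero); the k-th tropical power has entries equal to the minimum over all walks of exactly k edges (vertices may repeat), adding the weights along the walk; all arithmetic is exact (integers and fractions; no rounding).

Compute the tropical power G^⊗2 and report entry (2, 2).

G^⊗2:
  [-4, 12, 6]
  [24, -4, 15]
  [∞, ∞, -10]
Key observation: the optimum is the walk 2->1->2, with weight 4 + (-8) = -4.
Optimal value attained by: walk 2->1->2.
Answer: (G^⊗2)[2][2] = -4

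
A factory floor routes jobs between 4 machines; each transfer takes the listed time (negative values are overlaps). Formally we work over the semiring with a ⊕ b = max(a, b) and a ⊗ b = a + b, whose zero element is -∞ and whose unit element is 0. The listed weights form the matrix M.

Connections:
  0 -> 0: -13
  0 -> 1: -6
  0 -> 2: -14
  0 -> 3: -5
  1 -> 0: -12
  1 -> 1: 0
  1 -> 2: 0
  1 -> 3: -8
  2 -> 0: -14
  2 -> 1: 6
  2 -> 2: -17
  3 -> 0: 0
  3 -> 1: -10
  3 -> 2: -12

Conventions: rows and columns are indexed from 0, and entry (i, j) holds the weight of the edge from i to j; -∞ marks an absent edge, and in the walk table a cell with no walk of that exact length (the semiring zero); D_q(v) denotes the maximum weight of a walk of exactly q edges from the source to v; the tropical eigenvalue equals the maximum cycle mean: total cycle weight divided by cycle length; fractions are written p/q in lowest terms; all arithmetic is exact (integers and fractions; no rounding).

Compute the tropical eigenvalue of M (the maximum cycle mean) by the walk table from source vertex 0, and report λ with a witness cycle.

q=0: [0, -∞, -∞, -∞]
q=1: [-13, -6, -14, -5]
q=2: [-5, -6, -6, -14]
q=3: [-14, 0, -6, -10]
q=4: [-10, 0, 0, -8]
Optimal cycle mean attained by: cycle 1->2->1, total 0 + 6, length 2.
Answer: λ = 3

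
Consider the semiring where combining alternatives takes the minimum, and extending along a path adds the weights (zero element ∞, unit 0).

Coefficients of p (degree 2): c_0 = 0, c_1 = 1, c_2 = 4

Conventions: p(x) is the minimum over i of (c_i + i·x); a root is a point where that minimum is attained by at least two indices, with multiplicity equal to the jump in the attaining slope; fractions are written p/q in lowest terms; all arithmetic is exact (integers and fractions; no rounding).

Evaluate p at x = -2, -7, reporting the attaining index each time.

p(-2) = min(0+0·(-2)=0, 1+1·(-2)=-1, 4+2·(-2)=0) = -1 (attained by i=1)
p(-7) = min(0+0·(-7)=0, 1+1·(-7)=-6, 4+2·(-7)=-10) = -10 (attained by i=2)
Answer: p(-2) = -1; p(-7) = -10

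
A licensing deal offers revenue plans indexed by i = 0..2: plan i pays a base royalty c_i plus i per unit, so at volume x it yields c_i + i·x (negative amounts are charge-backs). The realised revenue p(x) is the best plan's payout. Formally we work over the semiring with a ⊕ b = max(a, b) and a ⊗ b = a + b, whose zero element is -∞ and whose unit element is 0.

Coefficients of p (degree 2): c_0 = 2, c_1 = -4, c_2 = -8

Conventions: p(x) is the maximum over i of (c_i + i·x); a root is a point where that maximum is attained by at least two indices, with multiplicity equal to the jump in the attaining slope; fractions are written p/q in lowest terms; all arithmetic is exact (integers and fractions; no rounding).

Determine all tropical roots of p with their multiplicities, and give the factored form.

hull edge (i=0, c=2) to (i=2, c=-8): slope -5, span 2
Factored form: p(x) = -8 ⊗ (x ⊕ 5) ⊗ (x ⊕ 5)
Answer: roots = 5 (mult 2)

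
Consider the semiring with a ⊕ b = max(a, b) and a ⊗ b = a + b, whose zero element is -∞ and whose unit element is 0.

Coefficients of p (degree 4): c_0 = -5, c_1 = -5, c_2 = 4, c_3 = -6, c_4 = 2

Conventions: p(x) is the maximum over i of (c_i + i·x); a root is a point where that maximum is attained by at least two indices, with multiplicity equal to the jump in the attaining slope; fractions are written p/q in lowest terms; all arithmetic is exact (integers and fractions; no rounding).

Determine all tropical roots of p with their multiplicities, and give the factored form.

hull edge (i=0, c=-5) to (i=2, c=4): slope 9/2, span 2
hull edge (i=2, c=4) to (i=4, c=2): slope -1, span 2
Factored form: p(x) = 2 ⊗ (x ⊕ (-9/2)) ⊗ (x ⊕ (-9/2)) ⊗ (x ⊕ 1) ⊗ (x ⊕ 1)
Answer: roots = -9/2 (mult 2), 1 (mult 2)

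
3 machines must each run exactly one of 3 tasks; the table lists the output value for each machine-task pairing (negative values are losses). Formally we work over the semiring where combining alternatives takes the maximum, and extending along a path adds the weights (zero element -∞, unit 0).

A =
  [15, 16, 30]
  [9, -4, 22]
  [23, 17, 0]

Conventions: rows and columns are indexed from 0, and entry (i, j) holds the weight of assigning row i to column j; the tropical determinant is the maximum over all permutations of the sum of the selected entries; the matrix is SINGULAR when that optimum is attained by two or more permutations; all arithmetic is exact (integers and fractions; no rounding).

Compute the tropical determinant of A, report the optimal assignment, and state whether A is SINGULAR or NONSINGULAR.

σ = (0, 1, 2): 15 + (-4) + 0 = 11
σ = (0, 2, 1): 15 + 22 + 17 = 54
σ = (1, 0, 2): 16 + 9 + 0 = 25
σ = (1, 2, 0): 16 + 22 + 23 = 61
σ = (2, 0, 1): 30 + 9 + 17 = 56
σ = (2, 1, 0): 30 + (-4) + 23 = 49
Optimal value attained by: σ = (1, 2, 0).
Answer: det⊕(A) = 61; verdict: NONSINGULAR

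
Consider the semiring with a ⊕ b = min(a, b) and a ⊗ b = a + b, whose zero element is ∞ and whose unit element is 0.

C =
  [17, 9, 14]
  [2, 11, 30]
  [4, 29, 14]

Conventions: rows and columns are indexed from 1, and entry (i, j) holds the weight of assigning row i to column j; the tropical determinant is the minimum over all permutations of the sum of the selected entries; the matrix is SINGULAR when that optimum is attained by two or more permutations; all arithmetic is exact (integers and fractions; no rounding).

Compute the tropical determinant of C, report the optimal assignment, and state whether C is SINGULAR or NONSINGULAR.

σ = (1, 2, 3): 17 + 11 + 14 = 42
σ = (1, 3, 2): 17 + 30 + 29 = 76
σ = (2, 1, 3): 9 + 2 + 14 = 25
σ = (2, 3, 1): 9 + 30 + 4 = 43
σ = (3, 1, 2): 14 + 2 + 29 = 45
σ = (3, 2, 1): 14 + 11 + 4 = 29
Optimal value attained by: σ = (2, 1, 3).
Answer: det⊕(C) = 25; verdict: NONSINGULAR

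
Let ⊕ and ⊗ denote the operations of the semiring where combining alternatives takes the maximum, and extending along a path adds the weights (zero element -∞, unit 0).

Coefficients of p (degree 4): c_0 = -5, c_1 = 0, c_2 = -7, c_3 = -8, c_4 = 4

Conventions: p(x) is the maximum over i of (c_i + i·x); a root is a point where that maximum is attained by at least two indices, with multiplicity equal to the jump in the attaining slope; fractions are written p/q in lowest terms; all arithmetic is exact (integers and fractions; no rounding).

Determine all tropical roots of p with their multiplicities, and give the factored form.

hull edge (i=0, c=-5) to (i=1, c=0): slope 5, span 1
hull edge (i=1, c=0) to (i=4, c=4): slope 4/3, span 3
Factored form: p(x) = 4 ⊗ (x ⊕ (-5)) ⊗ (x ⊕ (-4/3)) ⊗ (x ⊕ (-4/3)) ⊗ (x ⊕ (-4/3))
Answer: roots = -5 (mult 1), -4/3 (mult 3)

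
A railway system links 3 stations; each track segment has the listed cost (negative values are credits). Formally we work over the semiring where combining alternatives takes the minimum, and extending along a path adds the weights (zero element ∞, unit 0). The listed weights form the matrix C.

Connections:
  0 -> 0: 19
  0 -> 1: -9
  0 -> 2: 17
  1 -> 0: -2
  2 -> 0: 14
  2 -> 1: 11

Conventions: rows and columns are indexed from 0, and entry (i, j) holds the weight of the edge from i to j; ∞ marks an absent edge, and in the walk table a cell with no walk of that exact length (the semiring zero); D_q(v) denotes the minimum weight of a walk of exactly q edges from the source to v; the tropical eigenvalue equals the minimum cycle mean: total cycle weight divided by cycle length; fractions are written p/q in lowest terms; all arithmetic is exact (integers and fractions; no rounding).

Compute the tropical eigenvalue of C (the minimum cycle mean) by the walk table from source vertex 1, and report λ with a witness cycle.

q=0: [∞, 0, ∞]
q=1: [-2, ∞, ∞]
q=2: [17, -11, 15]
q=3: [-13, 8, 34]
Optimal cycle mean attained by: cycle 0->1->0, total (-9) + (-2), length 2.
Answer: λ = -11/2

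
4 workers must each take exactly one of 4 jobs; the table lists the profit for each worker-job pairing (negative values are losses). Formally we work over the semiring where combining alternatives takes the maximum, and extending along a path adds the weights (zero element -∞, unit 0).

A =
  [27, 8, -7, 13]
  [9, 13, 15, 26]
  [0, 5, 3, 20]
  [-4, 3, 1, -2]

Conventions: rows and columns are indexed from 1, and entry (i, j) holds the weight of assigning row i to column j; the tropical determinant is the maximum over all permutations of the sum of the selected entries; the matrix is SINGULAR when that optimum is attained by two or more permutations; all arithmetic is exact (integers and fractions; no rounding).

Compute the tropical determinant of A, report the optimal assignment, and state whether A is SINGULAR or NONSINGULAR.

σ = (1, 2, 3, 4): 27 + 13 + 3 + (-2) = 41
σ = (1, 2, 4, 3): 27 + 13 + 20 + 1 = 61
σ = (1, 3, 2, 4): 27 + 15 + 5 + (-2) = 45
σ = (1, 3, 4, 2): 27 + 15 + 20 + 3 = 65
σ = (1, 4, 2, 3): 27 + 26 + 5 + 1 = 59
σ = (1, 4, 3, 2): 27 + 26 + 3 + 3 = 59
σ = (2, 1, 3, 4): 8 + 9 + 3 + (-2) = 18
σ = (2, 1, 4, 3): 8 + 9 + 20 + 1 = 38
σ = (2, 3, 1, 4): 8 + 15 + 0 + (-2) = 21
σ = (2, 3, 4, 1): 8 + 15 + 20 + (-4) = 39
σ = (2, 4, 1, 3): 8 + 26 + 0 + 1 = 35
σ = (2, 4, 3, 1): 8 + 26 + 3 + (-4) = 33
σ = (3, 1, 2, 4): (-7) + 9 + 5 + (-2) = 5
σ = (3, 1, 4, 2): (-7) + 9 + 20 + 3 = 25
σ = (3, 2, 1, 4): (-7) + 13 + 0 + (-2) = 4
σ = (3, 2, 4, 1): (-7) + 13 + 20 + (-4) = 22
σ = (3, 4, 1, 2): (-7) + 26 + 0 + 3 = 22
σ = (3, 4, 2, 1): (-7) + 26 + 5 + (-4) = 20
σ = (4, 1, 2, 3): 13 + 9 + 5 + 1 = 28
σ = (4, 1, 3, 2): 13 + 9 + 3 + 3 = 28
σ = (4, 2, 1, 3): 13 + 13 + 0 + 1 = 27
σ = (4, 2, 3, 1): 13 + 13 + 3 + (-4) = 25
σ = (4, 3, 1, 2): 13 + 15 + 0 + 3 = 31
σ = (4, 3, 2, 1): 13 + 15 + 5 + (-4) = 29
Optimal value attained by: σ = (1, 3, 4, 2).
Answer: det⊕(A) = 65; verdict: NONSINGULAR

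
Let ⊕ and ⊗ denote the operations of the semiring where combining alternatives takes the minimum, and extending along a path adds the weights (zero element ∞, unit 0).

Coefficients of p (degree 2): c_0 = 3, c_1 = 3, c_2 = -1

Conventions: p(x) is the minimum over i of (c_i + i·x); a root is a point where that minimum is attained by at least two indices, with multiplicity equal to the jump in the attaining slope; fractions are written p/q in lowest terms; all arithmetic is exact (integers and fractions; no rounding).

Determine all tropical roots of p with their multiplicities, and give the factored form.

hull edge (i=0, c=3) to (i=2, c=-1): slope -2, span 2
Factored form: p(x) = -1 ⊗ (x ⊕ 2) ⊗ (x ⊕ 2)
Answer: roots = 2 (mult 2)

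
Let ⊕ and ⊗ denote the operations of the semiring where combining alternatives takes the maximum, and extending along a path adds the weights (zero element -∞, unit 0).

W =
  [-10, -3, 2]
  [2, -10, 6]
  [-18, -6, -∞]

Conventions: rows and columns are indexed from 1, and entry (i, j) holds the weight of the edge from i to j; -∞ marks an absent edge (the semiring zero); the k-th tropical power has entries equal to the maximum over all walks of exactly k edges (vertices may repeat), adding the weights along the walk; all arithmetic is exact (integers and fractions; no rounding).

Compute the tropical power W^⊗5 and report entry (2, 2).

W^⊗2:
  [-1, -4, 3]
  [-8, 0, 4]
  [-4, -16, 0]
W^⊗3:
  [-2, -3, 2]
  [2, -2, 6]
  [-14, -6, -2]
W^⊗4:
  [-1, -4, 3]
  [0, 0, 4]
  [-4, -8, 0]
W^⊗5:
  [-2, -3, 2]
  [2, -2, 6]
  [-6, -6, -2]
Key observation: the optimum is the walk 2->1->3->2->3->2, with weight 2 + 2 + (-6) + 6 + (-6) = -2.
Optimal value attained by: walk 2->1->3->2->3->2.
Answer: (W^⊗5)[2][2] = -2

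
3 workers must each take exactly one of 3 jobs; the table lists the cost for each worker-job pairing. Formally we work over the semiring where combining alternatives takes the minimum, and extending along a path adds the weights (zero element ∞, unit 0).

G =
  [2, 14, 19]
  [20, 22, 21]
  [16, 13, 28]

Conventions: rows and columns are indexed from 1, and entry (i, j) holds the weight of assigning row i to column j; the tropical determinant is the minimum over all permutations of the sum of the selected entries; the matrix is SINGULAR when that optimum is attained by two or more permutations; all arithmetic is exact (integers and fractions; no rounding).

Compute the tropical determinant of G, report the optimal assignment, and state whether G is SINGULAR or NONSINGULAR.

σ = (1, 2, 3): 2 + 22 + 28 = 52
σ = (1, 3, 2): 2 + 21 + 13 = 36
σ = (2, 1, 3): 14 + 20 + 28 = 62
σ = (2, 3, 1): 14 + 21 + 16 = 51
σ = (3, 1, 2): 19 + 20 + 13 = 52
σ = (3, 2, 1): 19 + 22 + 16 = 57
Optimal value attained by: σ = (1, 3, 2).
Answer: det⊕(G) = 36; verdict: NONSINGULAR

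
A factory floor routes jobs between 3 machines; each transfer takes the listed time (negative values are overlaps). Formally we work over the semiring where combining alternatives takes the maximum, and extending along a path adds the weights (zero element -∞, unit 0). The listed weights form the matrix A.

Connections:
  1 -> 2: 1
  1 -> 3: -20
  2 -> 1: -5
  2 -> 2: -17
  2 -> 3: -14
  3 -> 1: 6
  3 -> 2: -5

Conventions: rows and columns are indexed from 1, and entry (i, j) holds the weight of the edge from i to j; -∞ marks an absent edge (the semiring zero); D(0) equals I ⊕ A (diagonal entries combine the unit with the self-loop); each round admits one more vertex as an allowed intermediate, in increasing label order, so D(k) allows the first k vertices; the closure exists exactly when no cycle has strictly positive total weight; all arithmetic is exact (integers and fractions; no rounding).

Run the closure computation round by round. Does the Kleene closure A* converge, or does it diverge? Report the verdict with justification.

D(0):
  [0, 1, -20]
  [-5, 0, -14]
  [6, -5, 0]
D(1):
  [0, 1, -20]
  [-5, 0, -14]
  [6, 7, 0]
D(2):
  [0, 1, -13]
  [-5, 0, -14]
  [6, 7, 0]
D(3):
  [0, 1, -13]
  [-5, 0, -14]
  [6, 7, 0]
Key observation: every diagonal entry stays at the unit through all rounds, so no improving cycle exists.
Answer: CONVERGES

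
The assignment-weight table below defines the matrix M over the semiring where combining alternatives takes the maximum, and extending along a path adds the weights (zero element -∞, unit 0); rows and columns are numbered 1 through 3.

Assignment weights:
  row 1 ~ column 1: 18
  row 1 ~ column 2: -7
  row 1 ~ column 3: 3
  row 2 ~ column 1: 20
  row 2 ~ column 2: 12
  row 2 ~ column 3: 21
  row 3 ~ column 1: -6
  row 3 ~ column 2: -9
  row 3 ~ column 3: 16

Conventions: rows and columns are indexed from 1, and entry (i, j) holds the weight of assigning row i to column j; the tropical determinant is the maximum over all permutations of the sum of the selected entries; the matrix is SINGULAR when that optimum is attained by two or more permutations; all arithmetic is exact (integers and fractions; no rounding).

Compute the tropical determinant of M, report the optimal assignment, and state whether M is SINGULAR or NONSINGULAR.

σ = (1, 2, 3): 18 + 12 + 16 = 46
σ = (1, 3, 2): 18 + 21 + (-9) = 30
σ = (2, 1, 3): (-7) + 20 + 16 = 29
σ = (2, 3, 1): (-7) + 21 + (-6) = 8
σ = (3, 1, 2): 3 + 20 + (-9) = 14
σ = (3, 2, 1): 3 + 12 + (-6) = 9
Optimal value attained by: σ = (1, 2, 3).
Answer: det⊕(M) = 46; verdict: NONSINGULAR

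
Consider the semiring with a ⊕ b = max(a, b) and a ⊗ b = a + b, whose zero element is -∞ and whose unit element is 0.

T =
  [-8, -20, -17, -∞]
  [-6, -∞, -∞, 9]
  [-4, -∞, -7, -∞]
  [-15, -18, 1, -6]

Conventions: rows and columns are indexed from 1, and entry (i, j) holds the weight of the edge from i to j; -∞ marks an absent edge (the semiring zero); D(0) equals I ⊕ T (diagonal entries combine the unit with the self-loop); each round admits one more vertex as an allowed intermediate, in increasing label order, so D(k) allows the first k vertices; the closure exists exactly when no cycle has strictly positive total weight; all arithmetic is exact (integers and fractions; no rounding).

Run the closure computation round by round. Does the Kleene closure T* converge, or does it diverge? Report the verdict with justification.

D(0):
  [0, -20, -17, -∞]
  [-6, 0, -∞, 9]
  [-4, -∞, 0, -∞]
  [-15, -18, 1, 0]
D(1):
  [0, -20, -17, -∞]
  [-6, 0, -23, 9]
  [-4, -24, 0, -∞]
  [-15, -18, 1, 0]
D(2):
  [0, -20, -17, -11]
  [-6, 0, -23, 9]
  [-4, -24, 0, -15]
  [-15, -18, 1, 0]
D(3):
  [0, -20, -17, -11]
  [-6, 0, -23, 9]
  [-4, -24, 0, -15]
  [-3, -18, 1, 0]
D(4):
  [0, -20, -10, -11]
  [6, 0, 10, 9]
  [-4, -24, 0, -15]
  [-3, -18, 1, 0]
Key observation: every diagonal entry stays at the unit through all rounds, so no improving cycle exists.
Answer: CONVERGES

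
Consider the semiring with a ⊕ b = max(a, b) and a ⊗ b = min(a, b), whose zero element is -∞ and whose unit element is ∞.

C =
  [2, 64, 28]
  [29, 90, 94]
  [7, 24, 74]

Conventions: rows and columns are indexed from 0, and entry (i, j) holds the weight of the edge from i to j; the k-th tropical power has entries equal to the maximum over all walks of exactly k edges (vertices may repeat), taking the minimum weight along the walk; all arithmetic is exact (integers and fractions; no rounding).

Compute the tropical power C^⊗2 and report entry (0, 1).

C^⊗2:
  [29, 64, 64]
  [29, 90, 90]
  [24, 24, 74]
Key observation: the optimum is the walk 0->1->1, with weight 64 min 90 = 64.
Optimal value attained by: walk 0->1->1.
Answer: (C^⊗2)[0][1] = 64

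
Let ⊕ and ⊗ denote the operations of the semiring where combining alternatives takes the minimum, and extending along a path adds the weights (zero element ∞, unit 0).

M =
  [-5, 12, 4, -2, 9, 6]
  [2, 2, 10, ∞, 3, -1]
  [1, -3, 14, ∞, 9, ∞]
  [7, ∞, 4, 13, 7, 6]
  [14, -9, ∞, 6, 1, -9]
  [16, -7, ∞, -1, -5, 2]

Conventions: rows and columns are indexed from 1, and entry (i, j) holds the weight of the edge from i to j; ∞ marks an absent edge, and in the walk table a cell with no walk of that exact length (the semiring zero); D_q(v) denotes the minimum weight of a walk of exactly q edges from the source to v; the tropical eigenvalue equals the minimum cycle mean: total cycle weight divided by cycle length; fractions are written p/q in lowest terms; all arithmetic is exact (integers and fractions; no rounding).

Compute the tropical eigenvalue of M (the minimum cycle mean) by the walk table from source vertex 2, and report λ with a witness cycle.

q=0: [∞, 0, ∞, ∞, ∞, ∞]
q=1: [2, 2, 10, ∞, 3, -1]
q=2: [-3, -8, 6, -2, -6, -6]
q=3: [-8, -15, 1, -7, -11, -15]
q=4: [-13, -22, -5, -16, -20, -20]
q=5: [-20, -29, -12, -21, -25, -29]
q=6: [-27, -36, -19, -30, -34, -34]
Optimal cycle mean attained by: cycle 5->6->5, total (-9) + (-5), length 2.
Answer: λ = -7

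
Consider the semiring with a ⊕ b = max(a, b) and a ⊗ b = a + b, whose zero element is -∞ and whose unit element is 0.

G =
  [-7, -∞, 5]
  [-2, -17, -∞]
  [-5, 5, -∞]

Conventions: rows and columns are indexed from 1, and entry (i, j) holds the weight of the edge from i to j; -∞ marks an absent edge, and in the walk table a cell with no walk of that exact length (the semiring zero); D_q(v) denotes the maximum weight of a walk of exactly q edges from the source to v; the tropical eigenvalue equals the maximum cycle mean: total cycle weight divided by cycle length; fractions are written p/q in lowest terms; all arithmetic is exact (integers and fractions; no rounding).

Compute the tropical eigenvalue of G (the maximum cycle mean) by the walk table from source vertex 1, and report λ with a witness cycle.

q=0: [0, -∞, -∞]
q=1: [-7, -∞, 5]
q=2: [0, 10, -2]
q=3: [8, 3, 5]
Optimal cycle mean attained by: cycle 1->3->2->1, total 5 + 5 + (-2), length 3.
Answer: λ = 8/3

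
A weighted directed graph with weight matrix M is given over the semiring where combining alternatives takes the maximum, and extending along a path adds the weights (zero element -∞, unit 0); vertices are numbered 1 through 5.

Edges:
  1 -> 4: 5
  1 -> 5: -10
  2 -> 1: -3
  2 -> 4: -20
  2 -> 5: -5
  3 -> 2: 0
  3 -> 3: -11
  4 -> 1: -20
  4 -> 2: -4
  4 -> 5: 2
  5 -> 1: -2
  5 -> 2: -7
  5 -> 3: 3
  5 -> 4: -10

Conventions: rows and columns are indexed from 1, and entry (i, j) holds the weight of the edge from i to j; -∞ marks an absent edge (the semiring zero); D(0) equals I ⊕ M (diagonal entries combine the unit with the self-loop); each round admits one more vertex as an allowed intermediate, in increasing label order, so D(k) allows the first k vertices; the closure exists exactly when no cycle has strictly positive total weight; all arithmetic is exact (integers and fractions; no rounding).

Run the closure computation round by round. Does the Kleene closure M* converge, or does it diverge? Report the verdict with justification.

D(0):
  [0, -∞, -∞, 5, -10]
  [-3, 0, -∞, -20, -5]
  [-∞, 0, 0, -∞, -∞]
  [-20, -4, -∞, 0, 2]
  [-2, -7, 3, -10, 0]
D(1):
  [0, -∞, -∞, 5, -10]
  [-3, 0, -∞, 2, -5]
  [-∞, 0, 0, -∞, -∞]
  [-20, -4, -∞, 0, 2]
  [-2, -7, 3, 3, 0]
D(2):
  [0, -∞, -∞, 5, -10]
  [-3, 0, -∞, 2, -5]
  [-3, 0, 0, 2, -5]
  [-7, -4, -∞, 0, 2]
  [-2, -7, 3, 3, 0]
D(3):
  [0, -∞, -∞, 5, -10]
  [-3, 0, -∞, 2, -5]
  [-3, 0, 0, 2, -5]
  [-7, -4, -∞, 0, 2]
  [0, 3, 3, 5, 0]
Detection: at round 4, diagonal entry (5, 5) turns strictly positive.
Key observation: the cycle 5->1->4->5 has total weight (-2) + 5 + 2, which is strictly positive.
Answer: DIVERGES — positive cycle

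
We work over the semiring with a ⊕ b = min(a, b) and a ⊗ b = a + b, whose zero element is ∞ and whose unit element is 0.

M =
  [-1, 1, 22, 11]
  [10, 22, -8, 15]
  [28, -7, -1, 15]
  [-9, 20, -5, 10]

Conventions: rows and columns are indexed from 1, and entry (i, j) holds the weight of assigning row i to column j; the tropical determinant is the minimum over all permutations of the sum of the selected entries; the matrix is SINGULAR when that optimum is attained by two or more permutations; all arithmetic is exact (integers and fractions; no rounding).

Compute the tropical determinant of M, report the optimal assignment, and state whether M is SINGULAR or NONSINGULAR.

σ = (1, 2, 3, 4): (-1) + 22 + (-1) + 10 = 30
σ = (1, 2, 4, 3): (-1) + 22 + 15 + (-5) = 31
σ = (1, 3, 2, 4): (-1) + (-8) + (-7) + 10 = -6
σ = (1, 3, 4, 2): (-1) + (-8) + 15 + 20 = 26
σ = (1, 4, 2, 3): (-1) + 15 + (-7) + (-5) = 2
σ = (1, 4, 3, 2): (-1) + 15 + (-1) + 20 = 33
σ = (2, 1, 3, 4): 1 + 10 + (-1) + 10 = 20
σ = (2, 1, 4, 3): 1 + 10 + 15 + (-5) = 21
σ = (2, 3, 1, 4): 1 + (-8) + 28 + 10 = 31
σ = (2, 3, 4, 1): 1 + (-8) + 15 + (-9) = -1
σ = (2, 4, 1, 3): 1 + 15 + 28 + (-5) = 39
σ = (2, 4, 3, 1): 1 + 15 + (-1) + (-9) = 6
σ = (3, 1, 2, 4): 22 + 10 + (-7) + 10 = 35
σ = (3, 1, 4, 2): 22 + 10 + 15 + 20 = 67
σ = (3, 2, 1, 4): 22 + 22 + 28 + 10 = 82
σ = (3, 2, 4, 1): 22 + 22 + 15 + (-9) = 50
σ = (3, 4, 1, 2): 22 + 15 + 28 + 20 = 85
σ = (3, 4, 2, 1): 22 + 15 + (-7) + (-9) = 21
σ = (4, 1, 2, 3): 11 + 10 + (-7) + (-5) = 9
σ = (4, 1, 3, 2): 11 + 10 + (-1) + 20 = 40
σ = (4, 2, 1, 3): 11 + 22 + 28 + (-5) = 56
σ = (4, 2, 3, 1): 11 + 22 + (-1) + (-9) = 23
σ = (4, 3, 1, 2): 11 + (-8) + 28 + 20 = 51
σ = (4, 3, 2, 1): 11 + (-8) + (-7) + (-9) = -13
Optimal value attained by: σ = (4, 3, 2, 1).
Answer: det⊕(M) = -13; verdict: NONSINGULAR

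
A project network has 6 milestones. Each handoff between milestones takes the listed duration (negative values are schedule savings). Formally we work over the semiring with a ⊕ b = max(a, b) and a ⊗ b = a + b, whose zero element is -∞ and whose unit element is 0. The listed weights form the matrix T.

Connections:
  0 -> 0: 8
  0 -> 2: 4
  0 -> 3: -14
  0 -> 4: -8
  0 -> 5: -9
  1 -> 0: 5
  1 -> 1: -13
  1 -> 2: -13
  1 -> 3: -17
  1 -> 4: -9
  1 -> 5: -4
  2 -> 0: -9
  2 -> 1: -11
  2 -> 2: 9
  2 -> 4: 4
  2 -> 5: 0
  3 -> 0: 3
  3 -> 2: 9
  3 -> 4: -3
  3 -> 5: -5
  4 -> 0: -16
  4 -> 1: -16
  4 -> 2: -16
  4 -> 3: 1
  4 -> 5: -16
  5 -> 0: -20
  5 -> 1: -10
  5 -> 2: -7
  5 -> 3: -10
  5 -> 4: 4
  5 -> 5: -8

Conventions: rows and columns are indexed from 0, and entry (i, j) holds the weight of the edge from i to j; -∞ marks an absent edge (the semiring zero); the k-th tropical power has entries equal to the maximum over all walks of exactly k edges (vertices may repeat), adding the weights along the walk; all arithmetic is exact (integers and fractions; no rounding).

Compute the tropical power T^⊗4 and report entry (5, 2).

T^⊗2:
  [16, -7, 13, -6, 8, 4]
  [13, -14, 9, -8, 0, -4]
  [0, -2, 18, 5, 13, 9]
  [11, -2, 18, -2, 13, 9]
  [4, -26, 10, -26, -2, -4]
  [-5, -12, 2, 5, -3, -7]
T^⊗3:
  [24, 2, 22, 9, 17, 13]
  [21, -2, 18, 1, 13, 9]
  [9, 7, 27, 14, 22, 18]
  [19, 7, 27, 14, 22, 18]
  [12, -1, 19, -1, 14, 10]
  [8, -9, 14, -2, 6, 2]
T^⊗4:
  [32, 11, 31, 18, 26, 22]
  [29, 7, 27, 14, 22, 18]
  [18, 16, 36, 23, 31, 27]
  [27, 16, 36, 23, 31, 27]
  [20, 8, 28, 15, 23, 19]
  [16, 3, 23, 7, 18, 14]
Key observation: the optimum is the walk 5->4->3->2->2, with weight 4 + 1 + 9 + 9 = 23.
Optimal value attained by: walk 5->4->3->2->2.
Answer: (T^⊗4)[5][2] = 23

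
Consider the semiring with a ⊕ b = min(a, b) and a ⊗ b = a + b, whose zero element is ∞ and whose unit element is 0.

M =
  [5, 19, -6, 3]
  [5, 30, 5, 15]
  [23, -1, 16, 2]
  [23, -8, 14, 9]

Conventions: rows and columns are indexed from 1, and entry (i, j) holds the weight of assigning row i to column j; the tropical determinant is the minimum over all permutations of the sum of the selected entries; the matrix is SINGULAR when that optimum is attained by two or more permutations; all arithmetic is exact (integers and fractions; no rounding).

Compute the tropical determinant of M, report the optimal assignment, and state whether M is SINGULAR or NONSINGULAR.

σ = (1, 2, 3, 4): 5 + 30 + 16 + 9 = 60
σ = (1, 2, 4, 3): 5 + 30 + 2 + 14 = 51
σ = (1, 3, 2, 4): 5 + 5 + (-1) + 9 = 18
σ = (1, 3, 4, 2): 5 + 5 + 2 + (-8) = 4
σ = (1, 4, 2, 3): 5 + 15 + (-1) + 14 = 33
σ = (1, 4, 3, 2): 5 + 15 + 16 + (-8) = 28
σ = (2, 1, 3, 4): 19 + 5 + 16 + 9 = 49
σ = (2, 1, 4, 3): 19 + 5 + 2 + 14 = 40
σ = (2, 3, 1, 4): 19 + 5 + 23 + 9 = 56
σ = (2, 3, 4, 1): 19 + 5 + 2 + 23 = 49
σ = (2, 4, 1, 3): 19 + 15 + 23 + 14 = 71
σ = (2, 4, 3, 1): 19 + 15 + 16 + 23 = 73
σ = (3, 1, 2, 4): (-6) + 5 + (-1) + 9 = 7
σ = (3, 1, 4, 2): (-6) + 5 + 2 + (-8) = -7
σ = (3, 2, 1, 4): (-6) + 30 + 23 + 9 = 56
σ = (3, 2, 4, 1): (-6) + 30 + 2 + 23 = 49
σ = (3, 4, 1, 2): (-6) + 15 + 23 + (-8) = 24
σ = (3, 4, 2, 1): (-6) + 15 + (-1) + 23 = 31
σ = (4, 1, 2, 3): 3 + 5 + (-1) + 14 = 21
σ = (4, 1, 3, 2): 3 + 5 + 16 + (-8) = 16
σ = (4, 2, 1, 3): 3 + 30 + 23 + 14 = 70
σ = (4, 2, 3, 1): 3 + 30 + 16 + 23 = 72
σ = (4, 3, 1, 2): 3 + 5 + 23 + (-8) = 23
σ = (4, 3, 2, 1): 3 + 5 + (-1) + 23 = 30
Optimal value attained by: σ = (3, 1, 4, 2).
Answer: det⊕(M) = -7; verdict: NONSINGULAR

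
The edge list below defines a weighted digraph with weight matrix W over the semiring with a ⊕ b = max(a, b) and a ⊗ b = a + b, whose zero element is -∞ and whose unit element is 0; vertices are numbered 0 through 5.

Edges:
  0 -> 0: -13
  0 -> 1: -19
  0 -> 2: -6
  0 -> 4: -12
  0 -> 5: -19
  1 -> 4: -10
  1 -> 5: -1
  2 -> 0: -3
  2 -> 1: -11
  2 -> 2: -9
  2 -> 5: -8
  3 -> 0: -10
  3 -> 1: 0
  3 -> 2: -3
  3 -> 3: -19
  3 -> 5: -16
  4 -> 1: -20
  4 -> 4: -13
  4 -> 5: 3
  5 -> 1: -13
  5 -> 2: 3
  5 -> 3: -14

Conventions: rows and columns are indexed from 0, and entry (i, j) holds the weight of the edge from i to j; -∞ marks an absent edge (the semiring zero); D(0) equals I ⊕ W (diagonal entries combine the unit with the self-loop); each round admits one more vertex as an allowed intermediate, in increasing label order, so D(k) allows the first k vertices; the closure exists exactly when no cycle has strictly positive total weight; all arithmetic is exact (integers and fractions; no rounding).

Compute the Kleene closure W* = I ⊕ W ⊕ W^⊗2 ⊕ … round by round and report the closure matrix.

D(0):
  [0, -19, -6, -∞, -12, -19]
  [-∞, 0, -∞, -∞, -10, -1]
  [-3, -11, 0, -∞, -∞, -8]
  [-10, 0, -3, 0, -∞, -16]
  [-∞, -20, -∞, -∞, 0, 3]
  [-∞, -13, 3, -14, -∞, 0]
D(1):
  [0, -19, -6, -∞, -12, -19]
  [-∞, 0, -∞, -∞, -10, -1]
  [-3, -11, 0, -∞, -15, -8]
  [-10, 0, -3, 0, -22, -16]
  [-∞, -20, -∞, -∞, 0, 3]
  [-∞, -13, 3, -14, -∞, 0]
D(2):
  [0, -19, -6, -∞, -12, -19]
  [-∞, 0, -∞, -∞, -10, -1]
  [-3, -11, 0, -∞, -15, -8]
  [-10, 0, -3, 0, -10, -1]
  [-∞, -20, -∞, -∞, 0, 3]
  [-∞, -13, 3, -14, -23, 0]
D(3):
  [0, -17, -6, -∞, -12, -14]
  [-∞, 0, -∞, -∞, -10, -1]
  [-3, -11, 0, -∞, -15, -8]
  [-6, 0, -3, 0, -10, -1]
  [-∞, -20, -∞, -∞, 0, 3]
  [0, -8, 3, -14, -12, 0]
D(4):
  [0, -17, -6, -∞, -12, -14]
  [-∞, 0, -∞, -∞, -10, -1]
  [-3, -11, 0, -∞, -15, -8]
  [-6, 0, -3, 0, -10, -1]
  [-∞, -20, -∞, -∞, 0, 3]
  [0, -8, 3, -14, -12, 0]
D(5):
  [0, -17, -6, -∞, -12, -9]
  [-∞, 0, -∞, -∞, -10, -1]
  [-3, -11, 0, -∞, -15, -8]
  [-6, 0, -3, 0, -10, -1]
  [-∞, -20, -∞, -∞, 0, 3]
  [0, -8, 3, -14, -12, 0]
D(6):
  [0, -17, -6, -23, -12, -9]
  [-1, 0, 2, -15, -10, -1]
  [-3, -11, 0, -22, -15, -8]
  [-1, 0, 2, 0, -10, -1]
  [3, -5, 6, -11, 0, 3]
  [0, -8, 3, -14, -12, 0]
Answer: W* = [[0, -17, -6, -23, -12, -9], [-1, 0, 2, -15, -10, -1], [-3, -11, 0, -22, -15, -8], [-1, 0, 2, 0, -10, -1], [3, -5, 6, -11, 0, 3], [0, -8, 3, -14, -12, 0]]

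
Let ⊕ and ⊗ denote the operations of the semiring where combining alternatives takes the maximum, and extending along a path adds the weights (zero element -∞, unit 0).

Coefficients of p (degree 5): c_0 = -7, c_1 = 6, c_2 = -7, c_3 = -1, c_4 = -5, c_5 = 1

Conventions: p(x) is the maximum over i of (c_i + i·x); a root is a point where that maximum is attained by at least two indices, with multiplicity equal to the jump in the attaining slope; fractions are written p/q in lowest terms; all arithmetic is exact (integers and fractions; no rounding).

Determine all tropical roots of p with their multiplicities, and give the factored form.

hull edge (i=0, c=-7) to (i=1, c=6): slope 13, span 1
hull edge (i=1, c=6) to (i=5, c=1): slope -5/4, span 4
Factored form: p(x) = 1 ⊗ (x ⊕ (-13)) ⊗ (x ⊕ 5/4) ⊗ (x ⊕ 5/4) ⊗ (x ⊕ 5/4) ⊗ (x ⊕ 5/4)
Answer: roots = -13 (mult 1), 5/4 (mult 4)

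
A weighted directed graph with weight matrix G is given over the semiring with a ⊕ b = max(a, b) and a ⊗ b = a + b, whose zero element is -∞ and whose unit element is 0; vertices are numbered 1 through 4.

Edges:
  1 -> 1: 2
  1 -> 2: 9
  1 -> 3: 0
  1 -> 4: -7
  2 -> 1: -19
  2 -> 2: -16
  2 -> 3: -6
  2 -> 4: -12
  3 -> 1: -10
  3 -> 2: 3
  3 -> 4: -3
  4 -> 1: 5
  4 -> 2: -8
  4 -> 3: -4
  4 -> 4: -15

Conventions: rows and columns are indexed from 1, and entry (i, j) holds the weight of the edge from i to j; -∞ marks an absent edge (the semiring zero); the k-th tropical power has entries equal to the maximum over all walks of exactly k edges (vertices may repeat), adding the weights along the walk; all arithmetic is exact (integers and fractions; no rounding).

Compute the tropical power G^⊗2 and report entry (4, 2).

G^⊗2:
  [4, 11, 3, -3]
  [-7, -3, -16, -9]
  [2, -1, -3, -9]
  [7, 14, 5, -2]
Key observation: the optimum is the walk 4->1->2, with weight 5 + 9 = 14.
Optimal value attained by: walk 4->1->2.
Answer: (G^⊗2)[4][2] = 14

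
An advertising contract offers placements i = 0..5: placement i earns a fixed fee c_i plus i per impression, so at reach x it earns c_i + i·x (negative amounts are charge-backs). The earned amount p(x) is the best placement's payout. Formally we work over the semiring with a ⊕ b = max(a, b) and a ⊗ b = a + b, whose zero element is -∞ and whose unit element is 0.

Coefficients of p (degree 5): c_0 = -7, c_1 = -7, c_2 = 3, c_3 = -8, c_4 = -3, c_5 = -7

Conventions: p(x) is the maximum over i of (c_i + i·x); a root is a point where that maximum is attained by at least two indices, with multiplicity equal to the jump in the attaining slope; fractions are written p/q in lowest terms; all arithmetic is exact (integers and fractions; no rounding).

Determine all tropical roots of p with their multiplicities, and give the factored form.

hull edge (i=0, c=-7) to (i=2, c=3): slope 5, span 2
hull edge (i=2, c=3) to (i=4, c=-3): slope -3, span 2
hull edge (i=4, c=-3) to (i=5, c=-7): slope -4, span 1
Factored form: p(x) = -7 ⊗ (x ⊕ (-5)) ⊗ (x ⊕ (-5)) ⊗ (x ⊕ 3) ⊗ (x ⊕ 3) ⊗ (x ⊕ 4)
Answer: roots = -5 (mult 2), 3 (mult 2), 4 (mult 1)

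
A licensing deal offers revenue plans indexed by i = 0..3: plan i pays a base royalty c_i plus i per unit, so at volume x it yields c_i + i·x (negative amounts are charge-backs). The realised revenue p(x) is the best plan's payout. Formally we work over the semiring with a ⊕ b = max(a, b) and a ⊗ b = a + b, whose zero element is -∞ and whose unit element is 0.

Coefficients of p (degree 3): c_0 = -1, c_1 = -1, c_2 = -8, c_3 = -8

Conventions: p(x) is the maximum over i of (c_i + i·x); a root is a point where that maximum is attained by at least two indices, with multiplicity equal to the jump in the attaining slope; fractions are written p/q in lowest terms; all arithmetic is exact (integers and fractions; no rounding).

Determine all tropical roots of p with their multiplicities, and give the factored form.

hull edge (i=0, c=-1) to (i=1, c=-1): slope 0, span 1
hull edge (i=1, c=-1) to (i=3, c=-8): slope -7/2, span 2
Factored form: p(x) = -8 ⊗ (x ⊕ 0) ⊗ (x ⊕ 7/2) ⊗ (x ⊕ 7/2)
Answer: roots = 0 (mult 1), 7/2 (mult 2)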